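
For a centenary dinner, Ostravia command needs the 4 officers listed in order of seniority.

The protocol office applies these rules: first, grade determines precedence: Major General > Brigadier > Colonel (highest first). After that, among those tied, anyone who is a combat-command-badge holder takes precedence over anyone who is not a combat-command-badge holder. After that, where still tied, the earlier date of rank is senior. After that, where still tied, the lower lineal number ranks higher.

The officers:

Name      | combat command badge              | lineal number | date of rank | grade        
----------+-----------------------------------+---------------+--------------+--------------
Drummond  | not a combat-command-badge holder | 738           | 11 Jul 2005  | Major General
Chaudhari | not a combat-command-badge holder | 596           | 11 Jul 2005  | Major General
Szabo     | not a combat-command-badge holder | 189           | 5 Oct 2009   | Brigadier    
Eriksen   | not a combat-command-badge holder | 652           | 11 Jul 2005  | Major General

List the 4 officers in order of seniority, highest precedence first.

By grade: Chaudhari, Eriksen and Drummond (Major General); then Szabo (Brigadier).
Chaudhari, Eriksen and Drummond are each not a combat-command-badge holder, so the next rule applies.
Chaudhari, Eriksen and Drummond all have date of rank 11 Jul 2005, so the next rule applies.
Among Chaudhari, Eriksen and Drummond, by lineal number (lower first): Chaudhari (596) before Eriksen (652) before Drummond (738).
Full order: Chaudhari, Eriksen, Drummond, Szabo.

Chaudhari, Eriksen, Drummond, Szabo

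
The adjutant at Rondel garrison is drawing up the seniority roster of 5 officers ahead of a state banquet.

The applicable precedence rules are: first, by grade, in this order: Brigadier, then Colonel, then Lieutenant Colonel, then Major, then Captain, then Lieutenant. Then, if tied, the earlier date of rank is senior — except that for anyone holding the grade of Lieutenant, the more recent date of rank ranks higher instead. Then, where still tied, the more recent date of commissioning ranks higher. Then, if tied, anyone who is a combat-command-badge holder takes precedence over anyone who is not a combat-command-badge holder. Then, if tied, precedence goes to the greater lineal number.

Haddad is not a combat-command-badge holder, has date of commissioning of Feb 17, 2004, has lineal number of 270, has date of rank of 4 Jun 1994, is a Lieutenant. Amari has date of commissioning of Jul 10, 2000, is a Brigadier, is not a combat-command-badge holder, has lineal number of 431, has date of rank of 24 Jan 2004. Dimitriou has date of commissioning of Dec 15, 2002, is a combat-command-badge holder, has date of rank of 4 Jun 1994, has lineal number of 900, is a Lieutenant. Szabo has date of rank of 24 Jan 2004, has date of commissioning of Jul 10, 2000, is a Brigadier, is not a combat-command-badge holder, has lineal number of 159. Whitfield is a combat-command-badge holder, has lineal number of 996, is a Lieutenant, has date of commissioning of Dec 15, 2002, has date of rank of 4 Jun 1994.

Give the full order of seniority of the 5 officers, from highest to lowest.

Amari, Szabo, Haddad, Whitfield, Dimitriou

By grade: Amari and Szabo (Brigadier); then Haddad, Whitfield and Dimitriou (Lieutenant).
Amari and Szabo both have date of rank 24 Jan 2004, so the next rule applies.
Amari and Szabo both have date of commissioning Jul 10, 2000, so the next rule applies.
Amari and Szabo are each not a combat-command-badge holder, so the next rule applies.
Among Amari and Szabo, by lineal number (higher first): Amari (431) before Szabo (159).
Haddad, Whitfield and Dimitriou all have date of rank 4 Jun 1994, so the next rule applies.
Among Haddad, Whitfield and Dimitriou, by date of commissioning (later first): Haddad (Feb 17, 2004) before Whitfield and Dimitriou (Dec 15, 2002).
Whitfield and Dimitriou are each a combat-command-badge holder, so the next rule applies.
Among Whitfield and Dimitriou, by lineal number (higher first): Whitfield (996) before Dimitriou (900).
Full order: Amari, Szabo, Haddad, Whitfield, Dimitriou.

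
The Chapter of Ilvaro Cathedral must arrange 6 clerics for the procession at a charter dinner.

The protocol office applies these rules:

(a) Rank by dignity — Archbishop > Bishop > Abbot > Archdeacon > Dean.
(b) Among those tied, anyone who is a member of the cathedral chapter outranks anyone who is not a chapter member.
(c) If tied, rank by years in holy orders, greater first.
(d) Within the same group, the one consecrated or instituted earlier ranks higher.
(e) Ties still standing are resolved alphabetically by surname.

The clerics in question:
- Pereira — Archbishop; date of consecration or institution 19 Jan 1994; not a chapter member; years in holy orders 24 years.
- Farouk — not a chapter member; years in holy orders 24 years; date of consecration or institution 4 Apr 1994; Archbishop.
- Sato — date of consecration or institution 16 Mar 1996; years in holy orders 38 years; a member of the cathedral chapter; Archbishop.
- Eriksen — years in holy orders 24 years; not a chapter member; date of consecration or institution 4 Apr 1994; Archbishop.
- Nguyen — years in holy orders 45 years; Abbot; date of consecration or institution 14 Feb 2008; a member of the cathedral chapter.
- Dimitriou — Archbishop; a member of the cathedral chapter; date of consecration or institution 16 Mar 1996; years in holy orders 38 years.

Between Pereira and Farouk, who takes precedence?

Pereira

By dignity: Dimitriou, Sato, Pereira, Eriksen and Farouk (Archbishop); then Nguyen (Abbot).
Among Dimitriou, Sato, Pereira, Eriksen and Farouk, a member of the cathedral chapter before not a chapter member: Dimitriou and Sato (a member of the cathedral chapter) before Pereira, Eriksen and Farouk (not a chapter member).
Dimitriou and Sato both have years in holy orders 38 years, so the next rule applies.
Dimitriou and Sato both have date of consecration or institution 16 Mar 1996, so the next rule applies.
Among Dimitriou and Sato, alphabetically by surname: Dimitriou before Sato.
Pereira, Eriksen and Farouk all have years in holy orders 24 years, so the next rule applies.
Among Pereira, Eriksen and Farouk, by date of consecration or institution (earlier first): Pereira (19 Jan 1994) before Eriksen and Farouk (4 Apr 1994).
Among Eriksen and Farouk, alphabetically by surname: Eriksen before Farouk.
So Pereira takes precedence.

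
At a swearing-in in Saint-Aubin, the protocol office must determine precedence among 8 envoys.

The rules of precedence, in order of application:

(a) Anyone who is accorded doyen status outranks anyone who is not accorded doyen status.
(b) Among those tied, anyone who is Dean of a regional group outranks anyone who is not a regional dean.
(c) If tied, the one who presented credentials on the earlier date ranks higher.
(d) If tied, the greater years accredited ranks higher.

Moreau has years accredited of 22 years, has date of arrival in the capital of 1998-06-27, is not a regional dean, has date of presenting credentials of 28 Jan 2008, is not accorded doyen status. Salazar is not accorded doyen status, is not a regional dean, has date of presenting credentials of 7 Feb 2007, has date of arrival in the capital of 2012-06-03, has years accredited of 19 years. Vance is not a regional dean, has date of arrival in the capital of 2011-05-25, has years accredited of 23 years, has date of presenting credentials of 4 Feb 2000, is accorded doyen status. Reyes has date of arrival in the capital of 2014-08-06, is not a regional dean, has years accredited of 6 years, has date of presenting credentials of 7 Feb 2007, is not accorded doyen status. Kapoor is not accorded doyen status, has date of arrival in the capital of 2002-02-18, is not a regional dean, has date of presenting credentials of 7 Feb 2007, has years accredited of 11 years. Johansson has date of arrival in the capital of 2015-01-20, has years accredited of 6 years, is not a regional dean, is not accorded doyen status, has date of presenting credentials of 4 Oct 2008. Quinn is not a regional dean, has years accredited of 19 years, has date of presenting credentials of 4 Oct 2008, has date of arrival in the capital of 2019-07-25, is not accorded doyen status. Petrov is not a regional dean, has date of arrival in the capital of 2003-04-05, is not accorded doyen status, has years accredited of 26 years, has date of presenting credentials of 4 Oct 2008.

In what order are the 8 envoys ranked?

Vance, Salazar, Kapoor, Reyes, Moreau, Petrov, Quinn, Johansson

By the first rule: Vance (accorded doyen status); then Salazar, Kapoor, Reyes, Moreau, Petrov, Quinn and Johansson (each not accorded doyen status).
Salazar, Kapoor, Reyes, Moreau, Petrov, Quinn and Johansson are each not a regional dean, so the next rule applies.
Among Salazar, Kapoor, Reyes, Moreau, Petrov, Quinn and Johansson, by date of presenting credentials (earlier first): Salazar, Kapoor and Reyes (7 Feb 2007) before Moreau (28 Jan 2008) before Petrov, Quinn and Johansson (4 Oct 2008).
Among Salazar, Kapoor and Reyes, by years accredited (higher first): Salazar (19 years) before Kapoor (11 years) before Reyes (6 years).
Among Petrov, Quinn and Johansson, by years accredited (higher first): Petrov (26 years) before Quinn (19 years) before Johansson (6 years).
Full order: Vance, Salazar, Kapoor, Reyes, Moreau, Petrov, Quinn, Johansson.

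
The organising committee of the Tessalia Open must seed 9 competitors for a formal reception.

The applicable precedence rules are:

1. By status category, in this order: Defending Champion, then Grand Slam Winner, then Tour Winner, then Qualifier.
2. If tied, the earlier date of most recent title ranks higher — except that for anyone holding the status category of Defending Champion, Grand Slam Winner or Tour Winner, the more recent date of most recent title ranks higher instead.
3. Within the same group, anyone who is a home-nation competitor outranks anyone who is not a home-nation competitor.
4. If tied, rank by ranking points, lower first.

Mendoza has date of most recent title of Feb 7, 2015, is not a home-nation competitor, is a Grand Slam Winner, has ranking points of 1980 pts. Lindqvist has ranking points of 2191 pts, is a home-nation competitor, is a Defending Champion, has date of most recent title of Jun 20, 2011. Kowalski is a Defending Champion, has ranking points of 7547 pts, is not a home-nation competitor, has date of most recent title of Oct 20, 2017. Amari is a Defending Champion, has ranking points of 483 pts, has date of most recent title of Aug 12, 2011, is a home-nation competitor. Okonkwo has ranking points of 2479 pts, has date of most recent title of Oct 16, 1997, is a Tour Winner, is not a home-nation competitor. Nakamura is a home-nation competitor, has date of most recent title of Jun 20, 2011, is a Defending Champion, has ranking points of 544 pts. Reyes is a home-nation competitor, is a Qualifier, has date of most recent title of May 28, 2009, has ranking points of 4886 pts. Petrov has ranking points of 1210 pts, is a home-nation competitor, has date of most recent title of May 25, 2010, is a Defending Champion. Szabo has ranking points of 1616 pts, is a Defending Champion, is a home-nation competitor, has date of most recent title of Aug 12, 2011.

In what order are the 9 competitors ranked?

Kowalski, Amari, Szabo, Nakamura, Lindqvist, Petrov, Mendoza, Okonkwo, Reyes

By status category: Kowalski, Amari, Szabo, Nakamura, Lindqvist and Petrov (Defending Champion); then Mendoza (Grand Slam Winner); then Okonkwo (Tour Winner); then Reyes (Qualifier).
Among Kowalski, Amari, Szabo, Nakamura, Lindqvist and Petrov, by date of most recent title (later first) (reversed rule for this group): Kowalski (Oct 20, 2017) before Amari and Szabo (Aug 12, 2011) before Nakamura and Lindqvist (Jun 20, 2011) before Petrov (May 25, 2010).
Amari and Szabo are each a home-nation competitor, so the next rule applies.
Among Amari and Szabo, by ranking points (lower first): Amari (483 pts) before Szabo (1616 pts).
Nakamura and Lindqvist are each a home-nation competitor, so the next rule applies.
Among Nakamura and Lindqvist, by ranking points (lower first): Nakamura (544 pts) before Lindqvist (2191 pts).
Full order: Kowalski, Amari, Szabo, Nakamura, Lindqvist, Petrov, Mendoza, Okonkwo, Reyes.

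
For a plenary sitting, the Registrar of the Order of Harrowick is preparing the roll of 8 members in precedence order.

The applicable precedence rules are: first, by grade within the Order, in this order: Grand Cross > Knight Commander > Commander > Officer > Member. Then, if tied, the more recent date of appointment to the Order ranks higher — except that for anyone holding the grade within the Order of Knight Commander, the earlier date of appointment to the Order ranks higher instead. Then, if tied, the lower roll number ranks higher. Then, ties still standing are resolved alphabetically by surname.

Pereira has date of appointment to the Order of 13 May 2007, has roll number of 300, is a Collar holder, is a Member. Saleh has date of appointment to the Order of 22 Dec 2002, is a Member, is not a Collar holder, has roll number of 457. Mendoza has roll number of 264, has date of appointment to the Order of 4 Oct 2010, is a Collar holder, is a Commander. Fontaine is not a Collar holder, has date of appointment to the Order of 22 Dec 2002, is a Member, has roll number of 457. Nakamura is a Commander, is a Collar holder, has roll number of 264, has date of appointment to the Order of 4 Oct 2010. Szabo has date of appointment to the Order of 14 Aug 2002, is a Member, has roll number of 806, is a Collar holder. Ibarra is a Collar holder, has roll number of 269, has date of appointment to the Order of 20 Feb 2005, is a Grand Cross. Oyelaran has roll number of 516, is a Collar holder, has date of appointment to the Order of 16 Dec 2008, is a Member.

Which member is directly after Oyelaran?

By grade within the Order: Ibarra (Grand Cross); then Mendoza and Nakamura (Commander); then Oyelaran, Pereira, Fontaine, Saleh and Szabo (Member).
Mendoza and Nakamura both have date of appointment to the Order 4 Oct 2010, so the next rule applies.
Mendoza and Nakamura both have roll number 264, so the next rule applies.
Among Mendoza and Nakamura, alphabetically by surname: Mendoza before Nakamura.
Among Oyelaran, Pereira, Fontaine, Saleh and Szabo, by date of appointment to the Order (later first): Oyelaran (16 Dec 2008) before Pereira (13 May 2007) before Fontaine and Saleh (22 Dec 2002) before Szabo (14 Aug 2002).
Fontaine and Saleh both have roll number 457, so the next rule applies.
Among Fontaine and Saleh, alphabetically by surname: Fontaine before Saleh.
Order: Ibarra, Mendoza, Nakamura, Oyelaran, Pereira, Fontaine, Saleh, Szabo.

Pereira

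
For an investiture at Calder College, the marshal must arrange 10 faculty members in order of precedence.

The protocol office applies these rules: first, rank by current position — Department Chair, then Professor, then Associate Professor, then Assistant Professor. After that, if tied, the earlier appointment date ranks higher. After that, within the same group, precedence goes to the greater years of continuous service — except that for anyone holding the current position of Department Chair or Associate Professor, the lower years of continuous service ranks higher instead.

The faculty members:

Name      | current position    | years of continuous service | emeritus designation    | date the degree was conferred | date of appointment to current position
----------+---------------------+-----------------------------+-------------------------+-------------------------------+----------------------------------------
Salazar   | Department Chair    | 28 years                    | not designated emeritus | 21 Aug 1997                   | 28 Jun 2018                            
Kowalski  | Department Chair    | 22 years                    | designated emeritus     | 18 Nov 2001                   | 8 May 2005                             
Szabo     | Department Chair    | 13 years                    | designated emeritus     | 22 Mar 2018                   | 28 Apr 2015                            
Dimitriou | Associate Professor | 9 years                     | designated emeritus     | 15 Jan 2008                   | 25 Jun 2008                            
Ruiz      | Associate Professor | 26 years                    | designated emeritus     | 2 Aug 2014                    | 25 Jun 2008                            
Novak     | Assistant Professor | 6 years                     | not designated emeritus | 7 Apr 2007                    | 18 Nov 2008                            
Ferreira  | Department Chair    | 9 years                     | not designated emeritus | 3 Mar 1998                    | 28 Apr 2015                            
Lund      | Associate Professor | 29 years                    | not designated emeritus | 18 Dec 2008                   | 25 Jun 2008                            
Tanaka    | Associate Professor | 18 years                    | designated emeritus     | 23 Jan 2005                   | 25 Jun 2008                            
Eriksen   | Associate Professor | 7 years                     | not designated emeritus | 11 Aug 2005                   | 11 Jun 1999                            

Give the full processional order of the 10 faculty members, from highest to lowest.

By current position: Kowalski, Ferreira, Szabo and Salazar (Department Chair); then Eriksen, Dimitriou, Tanaka, Ruiz and Lund (Associate Professor); then Novak (Assistant Professor).
Among Kowalski, Ferreira, Szabo and Salazar, by date of appointment to current position (earlier first): Kowalski (8 May 2005) before Ferreira and Szabo (28 Apr 2015) before Salazar (28 Jun 2018).
Among Ferreira and Szabo, by years of continuous service (lower first) (reversed rule for this group): Ferreira (9 years) before Szabo (13 years).
Among Eriksen, Dimitriou, Tanaka, Ruiz and Lund, by date of appointment to current position (earlier first): Eriksen (11 Jun 1999) before Dimitriou, Tanaka, Ruiz and Lund (25 Jun 2008).
Among Dimitriou, Tanaka, Ruiz and Lund, by years of continuous service (lower first) (reversed rule for this group): Dimitriou (9 years) before Tanaka (18 years) before Ruiz (26 years) before Lund (29 years).
Full order: Kowalski, Ferreira, Szabo, Salazar, Eriksen, Dimitriou, Tanaka, Ruiz, Lund, Novak.

Kowalski, Ferreira, Szabo, Salazar, Eriksen, Dimitriou, Tanaka, Ruiz, Lund, Novak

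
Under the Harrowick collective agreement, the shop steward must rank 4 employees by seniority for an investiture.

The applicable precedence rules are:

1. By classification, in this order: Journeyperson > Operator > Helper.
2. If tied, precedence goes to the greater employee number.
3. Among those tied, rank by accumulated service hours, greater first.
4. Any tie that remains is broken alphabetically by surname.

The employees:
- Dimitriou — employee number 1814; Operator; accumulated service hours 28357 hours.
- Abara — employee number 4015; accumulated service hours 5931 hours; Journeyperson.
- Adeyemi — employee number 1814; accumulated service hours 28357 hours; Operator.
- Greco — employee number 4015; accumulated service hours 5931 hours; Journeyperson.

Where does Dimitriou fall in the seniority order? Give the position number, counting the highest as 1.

By classification: Abara and Greco (Journeyperson); then Adeyemi and Dimitriou (Operator).
Abara and Greco both have employee number 4015, so the next rule applies.
Abara and Greco both have accumulated service hours 5931 hours, so the next rule applies.
Among Abara and Greco, alphabetically by surname: Abara before Greco.
Adeyemi and Dimitriou both have employee number 1814, so the next rule applies.
Adeyemi and Dimitriou both have accumulated service hours 28357 hours, so the next rule applies.
Among Adeyemi and Dimitriou, alphabetically by surname: Adeyemi before Dimitriou.
Order: Abara, Greco, Adeyemi, Dimitriou. So position 4.

4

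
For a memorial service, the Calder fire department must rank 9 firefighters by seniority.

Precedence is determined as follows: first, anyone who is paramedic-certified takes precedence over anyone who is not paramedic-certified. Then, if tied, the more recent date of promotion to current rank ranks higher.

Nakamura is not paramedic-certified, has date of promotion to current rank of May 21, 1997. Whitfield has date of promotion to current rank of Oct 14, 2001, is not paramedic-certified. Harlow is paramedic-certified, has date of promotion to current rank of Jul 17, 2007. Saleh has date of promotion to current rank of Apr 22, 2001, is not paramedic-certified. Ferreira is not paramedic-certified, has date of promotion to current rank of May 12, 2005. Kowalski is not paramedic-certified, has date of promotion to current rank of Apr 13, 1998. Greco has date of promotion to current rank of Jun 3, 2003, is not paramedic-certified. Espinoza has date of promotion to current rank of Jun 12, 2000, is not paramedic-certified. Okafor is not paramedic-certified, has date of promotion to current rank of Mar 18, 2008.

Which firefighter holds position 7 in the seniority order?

By the first rule: Harlow (paramedic-certified); then Okafor, Ferreira, Greco, Whitfield, Saleh, Espinoza, Kowalski and Nakamura (each not paramedic-certified).
Among Okafor, Ferreira, Greco, Whitfield, Saleh, Espinoza, Kowalski and Nakamura, by date of promotion to current rank (later first): Okafor (Mar 18, 2008) before Ferreira (May 12, 2005) before Greco (Jun 3, 2003) before Whitfield (Oct 14, 2001) before Saleh (Apr 22, 2001) before Espinoza (Jun 12, 2000) before Kowalski (Apr 13, 1998) before Nakamura (May 21, 1997).
Order: Harlow, Okafor, Ferreira, Greco, Whitfield, Saleh, Espinoza, Kowalski, Nakamura.

Espinoza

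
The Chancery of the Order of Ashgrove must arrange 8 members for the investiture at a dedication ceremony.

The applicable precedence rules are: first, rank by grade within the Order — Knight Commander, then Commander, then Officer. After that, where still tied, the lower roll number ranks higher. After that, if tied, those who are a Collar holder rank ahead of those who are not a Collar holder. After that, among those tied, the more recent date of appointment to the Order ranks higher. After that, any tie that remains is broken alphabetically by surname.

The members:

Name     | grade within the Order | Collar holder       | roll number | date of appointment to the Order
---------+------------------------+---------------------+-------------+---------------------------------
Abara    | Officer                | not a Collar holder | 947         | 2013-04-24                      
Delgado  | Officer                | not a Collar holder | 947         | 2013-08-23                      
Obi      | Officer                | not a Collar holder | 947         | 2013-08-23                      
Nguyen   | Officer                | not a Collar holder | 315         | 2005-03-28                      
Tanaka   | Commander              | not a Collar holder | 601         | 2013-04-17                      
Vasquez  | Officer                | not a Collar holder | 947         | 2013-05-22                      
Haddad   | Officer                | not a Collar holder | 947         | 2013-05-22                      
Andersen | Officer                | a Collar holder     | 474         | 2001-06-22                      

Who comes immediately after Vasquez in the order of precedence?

Abara

By grade within the Order: Tanaka (Commander); then Nguyen, Andersen, Delgado, Obi, Haddad, Vasquez and Abara (Officer).
Among Nguyen, Andersen, Delgado, Obi, Haddad, Vasquez and Abara, by roll number (lower first): Nguyen (315) before Andersen (474) before Delgado, Obi, Haddad, Vasquez and Abara (947).
Delgado, Obi, Haddad, Vasquez and Abara are each not a Collar holder, so the next rule applies.
Among Delgado, Obi, Haddad, Vasquez and Abara, by date of appointment to the Order (later first): Delgado and Obi (2013-08-23) before Haddad and Vasquez (2013-05-22) before Abara (2013-04-24).
Among Delgado and Obi, alphabetically by surname: Delgado before Obi.
Among Haddad and Vasquez, alphabetically by surname: Haddad before Vasquez.
Order: Tanaka, Nguyen, Andersen, Delgado, Obi, Haddad, Vasquez, Abara.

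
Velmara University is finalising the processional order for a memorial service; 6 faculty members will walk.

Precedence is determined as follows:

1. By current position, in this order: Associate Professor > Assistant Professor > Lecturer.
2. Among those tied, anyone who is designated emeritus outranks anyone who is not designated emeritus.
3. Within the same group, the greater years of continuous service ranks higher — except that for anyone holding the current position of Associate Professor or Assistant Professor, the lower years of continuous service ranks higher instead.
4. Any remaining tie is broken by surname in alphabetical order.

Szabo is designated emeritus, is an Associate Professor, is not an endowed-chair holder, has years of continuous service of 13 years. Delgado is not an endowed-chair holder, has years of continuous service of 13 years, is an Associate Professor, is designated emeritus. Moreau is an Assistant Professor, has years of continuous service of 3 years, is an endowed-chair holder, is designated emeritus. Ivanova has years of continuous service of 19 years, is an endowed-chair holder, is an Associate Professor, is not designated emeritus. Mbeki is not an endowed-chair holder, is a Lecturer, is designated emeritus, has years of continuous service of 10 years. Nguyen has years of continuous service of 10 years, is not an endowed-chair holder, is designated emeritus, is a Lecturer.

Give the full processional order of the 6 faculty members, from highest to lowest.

Delgado, Szabo, Ivanova, Moreau, Mbeki, Nguyen

By current position: Delgado, Szabo and Ivanova (Associate Professor); then Moreau (Assistant Professor); then Mbeki and Nguyen (Lecturer).
Among Delgado, Szabo and Ivanova, designated emeritus before not designated emeritus: Delgado and Szabo (designated emeritus) before Ivanova (not designated emeritus).
Delgado and Szabo both have years of continuous service 13 years, so the next rule applies.
Among Delgado and Szabo, alphabetically by surname: Delgado before Szabo.
Mbeki and Nguyen are each designated emeritus, so the next rule applies.
Mbeki and Nguyen both have years of continuous service 10 years, so the next rule applies.
Among Mbeki and Nguyen, alphabetically by surname: Mbeki before Nguyen.
Full order: Delgado, Szabo, Ivanova, Moreau, Mbeki, Nguyen.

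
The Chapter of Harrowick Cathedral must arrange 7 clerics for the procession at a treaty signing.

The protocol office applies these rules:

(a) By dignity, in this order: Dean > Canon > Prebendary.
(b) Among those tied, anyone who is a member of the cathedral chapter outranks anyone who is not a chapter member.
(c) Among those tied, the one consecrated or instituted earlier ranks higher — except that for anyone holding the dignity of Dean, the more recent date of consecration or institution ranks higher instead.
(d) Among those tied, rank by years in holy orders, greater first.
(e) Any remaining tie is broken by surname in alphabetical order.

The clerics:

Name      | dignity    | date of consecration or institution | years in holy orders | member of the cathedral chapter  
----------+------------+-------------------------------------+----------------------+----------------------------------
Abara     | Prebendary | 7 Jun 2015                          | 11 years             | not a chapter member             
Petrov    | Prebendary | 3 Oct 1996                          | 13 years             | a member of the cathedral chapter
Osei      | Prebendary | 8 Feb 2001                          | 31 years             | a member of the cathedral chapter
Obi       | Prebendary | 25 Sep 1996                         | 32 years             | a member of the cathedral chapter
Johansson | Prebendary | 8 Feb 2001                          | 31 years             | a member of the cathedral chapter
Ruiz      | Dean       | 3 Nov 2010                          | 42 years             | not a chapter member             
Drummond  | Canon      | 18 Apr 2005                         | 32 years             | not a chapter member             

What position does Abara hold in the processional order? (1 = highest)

By dignity: Ruiz (Dean); then Drummond (Canon); then Obi, Petrov, Johansson, Osei and Abara (Prebendary).
Among Obi, Petrov, Johansson, Osei and Abara, a member of the cathedral chapter before not a chapter member: Obi, Petrov, Johansson and Osei (a member of the cathedral chapter) before Abara (not a chapter member).
Among Obi, Petrov, Johansson and Osei, by date of consecration or institution (earlier first): Obi (25 Sep 1996) before Petrov (3 Oct 1996) before Johansson and Osei (8 Feb 2001).
Johansson and Osei both have years in holy orders 31 years, so the next rule applies.
Among Johansson and Osei, alphabetically by surname: Johansson before Osei.
Order: Ruiz, Drummond, Obi, Petrov, Johansson, Osei, Abara. So position 7.

7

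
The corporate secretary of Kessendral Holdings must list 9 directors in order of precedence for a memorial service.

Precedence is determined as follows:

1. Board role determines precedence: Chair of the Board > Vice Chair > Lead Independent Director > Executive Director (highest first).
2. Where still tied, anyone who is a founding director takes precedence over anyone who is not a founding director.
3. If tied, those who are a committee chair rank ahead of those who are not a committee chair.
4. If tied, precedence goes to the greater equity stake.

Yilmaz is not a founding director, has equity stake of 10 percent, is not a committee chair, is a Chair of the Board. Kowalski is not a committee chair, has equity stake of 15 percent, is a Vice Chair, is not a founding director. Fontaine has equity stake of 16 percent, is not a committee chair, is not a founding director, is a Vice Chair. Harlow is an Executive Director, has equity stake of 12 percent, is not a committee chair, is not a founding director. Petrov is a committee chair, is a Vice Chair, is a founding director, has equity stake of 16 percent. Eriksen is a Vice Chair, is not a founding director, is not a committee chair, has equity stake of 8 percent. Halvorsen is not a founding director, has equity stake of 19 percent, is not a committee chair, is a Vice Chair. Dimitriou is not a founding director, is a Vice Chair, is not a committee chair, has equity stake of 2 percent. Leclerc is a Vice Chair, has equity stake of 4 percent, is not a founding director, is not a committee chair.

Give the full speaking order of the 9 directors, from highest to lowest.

By board role: Yilmaz (Chair of the Board); then Petrov, Halvorsen, Fontaine, Kowalski, Eriksen, Leclerc and Dimitriou (Vice Chair); then Harlow (Executive Director).
Among Petrov, Halvorsen, Fontaine, Kowalski, Eriksen, Leclerc and Dimitriou, a founding director before not a founding director: Petrov (a founding director) before Halvorsen, Fontaine, Kowalski, Eriksen, Leclerc and Dimitriou (not a founding director).
Halvorsen, Fontaine, Kowalski, Eriksen, Leclerc and Dimitriou are each not a committee chair, so the next rule applies.
Among Halvorsen, Fontaine, Kowalski, Eriksen, Leclerc and Dimitriou, by equity stake (higher first): Halvorsen (19 percent) before Fontaine (16 percent) before Kowalski (15 percent) before Eriksen (8 percent) before Leclerc (4 percent) before Dimitriou (2 percent).
Full order: Yilmaz, Petrov, Halvorsen, Fontaine, Kowalski, Eriksen, Leclerc, Dimitriou, Harlow.

Yilmaz, Petrov, Halvorsen, Fontaine, Kowalski, Eriksen, Leclerc, Dimitriou, Harlow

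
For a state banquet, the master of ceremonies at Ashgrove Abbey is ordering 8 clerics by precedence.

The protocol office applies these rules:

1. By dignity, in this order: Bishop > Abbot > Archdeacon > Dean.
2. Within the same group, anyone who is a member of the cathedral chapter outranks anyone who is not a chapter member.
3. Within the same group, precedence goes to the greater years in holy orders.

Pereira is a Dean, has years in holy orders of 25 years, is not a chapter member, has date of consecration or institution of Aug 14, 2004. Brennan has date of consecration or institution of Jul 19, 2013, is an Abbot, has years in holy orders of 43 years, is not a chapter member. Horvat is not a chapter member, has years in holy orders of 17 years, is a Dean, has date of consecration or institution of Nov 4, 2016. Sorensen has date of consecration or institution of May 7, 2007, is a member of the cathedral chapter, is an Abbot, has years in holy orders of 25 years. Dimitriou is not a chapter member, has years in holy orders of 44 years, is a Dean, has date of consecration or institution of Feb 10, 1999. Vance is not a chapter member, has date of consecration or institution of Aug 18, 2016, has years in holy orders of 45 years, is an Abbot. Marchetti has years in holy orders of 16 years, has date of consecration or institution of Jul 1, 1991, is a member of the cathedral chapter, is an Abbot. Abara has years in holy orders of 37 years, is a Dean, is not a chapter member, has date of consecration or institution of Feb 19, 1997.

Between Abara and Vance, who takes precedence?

Vance

By dignity: Sorensen, Marchetti, Vance and Brennan (Abbot); then Dimitriou, Abara, Pereira and Horvat (Dean).
Among Sorensen, Marchetti, Vance and Brennan, a member of the cathedral chapter before not a chapter member: Sorensen and Marchetti (a member of the cathedral chapter) before Vance and Brennan (not a chapter member).
Among Sorensen and Marchetti, by years in holy orders (higher first): Sorensen (25 years) before Marchetti (16 years).
Among Vance and Brennan, by years in holy orders (higher first): Vance (45 years) before Brennan (43 years).
Dimitriou, Abara, Pereira and Horvat are each not a chapter member, so the next rule applies.
Among Dimitriou, Abara, Pereira and Horvat, by years in holy orders (higher first): Dimitriou (44 years) before Abara (37 years) before Pereira (25 years) before Horvat (17 years).
So Vance takes precedence.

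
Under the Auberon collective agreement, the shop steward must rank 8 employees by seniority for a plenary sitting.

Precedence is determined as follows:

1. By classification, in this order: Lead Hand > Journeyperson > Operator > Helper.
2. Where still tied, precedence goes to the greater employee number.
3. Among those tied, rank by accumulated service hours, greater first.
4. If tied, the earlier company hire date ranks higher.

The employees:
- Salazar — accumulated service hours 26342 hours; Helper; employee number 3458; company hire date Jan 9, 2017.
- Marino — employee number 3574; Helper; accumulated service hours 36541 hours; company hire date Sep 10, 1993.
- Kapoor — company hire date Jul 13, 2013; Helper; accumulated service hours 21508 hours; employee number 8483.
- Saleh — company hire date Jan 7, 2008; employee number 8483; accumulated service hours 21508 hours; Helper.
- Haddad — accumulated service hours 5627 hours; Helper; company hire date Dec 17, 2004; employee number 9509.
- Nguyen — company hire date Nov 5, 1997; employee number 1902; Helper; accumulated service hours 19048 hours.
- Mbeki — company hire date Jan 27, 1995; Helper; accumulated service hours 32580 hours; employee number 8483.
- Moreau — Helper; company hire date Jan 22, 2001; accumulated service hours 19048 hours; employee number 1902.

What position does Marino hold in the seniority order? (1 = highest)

5

By classification: Haddad, Mbeki, Saleh, Kapoor, Marino, Salazar, Nguyen and Moreau (Helper).
Among Haddad, Mbeki, Saleh, Kapoor, Marino, Salazar, Nguyen and Moreau, by employee number (higher first): Haddad (9509) before Mbeki, Saleh and Kapoor (8483) before Marino (3574) before Salazar (3458) before Nguyen and Moreau (1902).
Among Mbeki, Saleh and Kapoor, by accumulated service hours (higher first): Mbeki (32580 hours) before Saleh and Kapoor (21508 hours).
Among Saleh and Kapoor, by company hire date (earlier first): Saleh (Jan 7, 2008) before Kapoor (Jul 13, 2013).
Nguyen and Moreau both have accumulated service hours 19048 hours, so the next rule applies.
Among Nguyen and Moreau, by company hire date (earlier first): Nguyen (Nov 5, 1997) before Moreau (Jan 22, 2001).
Order: Haddad, Mbeki, Saleh, Kapoor, Marino, Salazar, Nguyen, Moreau. So position 5.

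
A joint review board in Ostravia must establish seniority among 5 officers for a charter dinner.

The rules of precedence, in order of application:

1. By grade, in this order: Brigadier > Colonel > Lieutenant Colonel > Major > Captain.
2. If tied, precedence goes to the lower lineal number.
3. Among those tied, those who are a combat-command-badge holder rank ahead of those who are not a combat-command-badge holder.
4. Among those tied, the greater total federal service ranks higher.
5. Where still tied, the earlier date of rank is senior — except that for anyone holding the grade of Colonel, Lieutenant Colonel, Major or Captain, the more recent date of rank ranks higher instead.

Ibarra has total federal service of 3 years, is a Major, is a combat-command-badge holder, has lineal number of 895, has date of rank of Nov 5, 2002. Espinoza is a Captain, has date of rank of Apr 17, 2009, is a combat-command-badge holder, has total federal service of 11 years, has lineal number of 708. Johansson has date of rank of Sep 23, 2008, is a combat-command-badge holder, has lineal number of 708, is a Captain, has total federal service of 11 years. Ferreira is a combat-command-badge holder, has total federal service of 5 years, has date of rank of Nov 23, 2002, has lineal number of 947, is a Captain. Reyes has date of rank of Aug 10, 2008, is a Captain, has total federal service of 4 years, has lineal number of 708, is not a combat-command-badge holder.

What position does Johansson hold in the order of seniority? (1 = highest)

By grade: Ibarra (Major); then Espinoza, Johansson, Reyes and Ferreira (Captain).
Among Espinoza, Johansson, Reyes and Ferreira, by lineal number (lower first): Espinoza, Johansson and Reyes (708) before Ferreira (947).
Among Espinoza, Johansson and Reyes, a combat-command-badge holder before not a combat-command-badge holder: Espinoza and Johansson (a combat-command-badge holder) before Reyes (not a combat-command-badge holder).
Espinoza and Johansson both have total federal service 11 years, so the next rule applies.
Among Espinoza and Johansson, by date of rank (later first) (reversed rule for this group): Espinoza (Apr 17, 2009) before Johansson (Sep 23, 2008).
Order: Ibarra, Espinoza, Johansson, Reyes, Ferreira. So position 3.

3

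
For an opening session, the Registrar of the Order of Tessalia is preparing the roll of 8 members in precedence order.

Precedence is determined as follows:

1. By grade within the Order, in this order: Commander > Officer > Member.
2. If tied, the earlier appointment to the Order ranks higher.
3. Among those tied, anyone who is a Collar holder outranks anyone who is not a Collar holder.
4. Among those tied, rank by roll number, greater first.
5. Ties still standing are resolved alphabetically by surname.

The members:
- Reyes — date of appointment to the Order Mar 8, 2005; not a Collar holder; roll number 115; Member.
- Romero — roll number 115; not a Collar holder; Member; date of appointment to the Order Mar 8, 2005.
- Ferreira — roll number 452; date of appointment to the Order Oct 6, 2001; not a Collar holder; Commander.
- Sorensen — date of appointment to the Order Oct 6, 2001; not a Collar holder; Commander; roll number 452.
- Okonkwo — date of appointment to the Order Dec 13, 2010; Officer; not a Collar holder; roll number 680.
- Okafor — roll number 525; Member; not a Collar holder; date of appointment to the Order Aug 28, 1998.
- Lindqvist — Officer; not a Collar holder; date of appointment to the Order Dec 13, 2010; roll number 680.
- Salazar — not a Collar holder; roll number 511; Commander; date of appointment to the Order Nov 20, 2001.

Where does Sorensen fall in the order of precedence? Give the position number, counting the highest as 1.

2

By grade within the Order: Ferreira, Sorensen and Salazar (Commander); then Lindqvist and Okonkwo (Officer); then Okafor, Reyes and Romero (Member).
Among Ferreira, Sorensen and Salazar, by date of appointment to the Order (earlier first): Ferreira and Sorensen (Oct 6, 2001) before Salazar (Nov 20, 2001).
Ferreira and Sorensen are each not a Collar holder, so the next rule applies.
Ferreira and Sorensen both have roll number 452, so the next rule applies.
Among Ferreira and Sorensen, alphabetically by surname: Ferreira before Sorensen.
Lindqvist and Okonkwo both have date of appointment to the Order Dec 13, 2010, so the next rule applies.
Lindqvist and Okonkwo are each not a Collar holder, so the next rule applies.
Lindqvist and Okonkwo both have roll number 680, so the next rule applies.
Among Lindqvist and Okonkwo, alphabetically by surname: Lindqvist before Okonkwo.
Among Okafor, Reyes and Romero, by date of appointment to the Order (earlier first): Okafor (Aug 28, 1998) before Reyes and Romero (Mar 8, 2005).
Reyes and Romero are each not a Collar holder, so the next rule applies.
Reyes and Romero both have roll number 115, so the next rule applies.
Among Reyes and Romero, alphabetically by surname: Reyes before Romero.
Order: Ferreira, Sorensen, Salazar, Lindqvist, Okonkwo, Okafor, Reyes, Romero. So position 2.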